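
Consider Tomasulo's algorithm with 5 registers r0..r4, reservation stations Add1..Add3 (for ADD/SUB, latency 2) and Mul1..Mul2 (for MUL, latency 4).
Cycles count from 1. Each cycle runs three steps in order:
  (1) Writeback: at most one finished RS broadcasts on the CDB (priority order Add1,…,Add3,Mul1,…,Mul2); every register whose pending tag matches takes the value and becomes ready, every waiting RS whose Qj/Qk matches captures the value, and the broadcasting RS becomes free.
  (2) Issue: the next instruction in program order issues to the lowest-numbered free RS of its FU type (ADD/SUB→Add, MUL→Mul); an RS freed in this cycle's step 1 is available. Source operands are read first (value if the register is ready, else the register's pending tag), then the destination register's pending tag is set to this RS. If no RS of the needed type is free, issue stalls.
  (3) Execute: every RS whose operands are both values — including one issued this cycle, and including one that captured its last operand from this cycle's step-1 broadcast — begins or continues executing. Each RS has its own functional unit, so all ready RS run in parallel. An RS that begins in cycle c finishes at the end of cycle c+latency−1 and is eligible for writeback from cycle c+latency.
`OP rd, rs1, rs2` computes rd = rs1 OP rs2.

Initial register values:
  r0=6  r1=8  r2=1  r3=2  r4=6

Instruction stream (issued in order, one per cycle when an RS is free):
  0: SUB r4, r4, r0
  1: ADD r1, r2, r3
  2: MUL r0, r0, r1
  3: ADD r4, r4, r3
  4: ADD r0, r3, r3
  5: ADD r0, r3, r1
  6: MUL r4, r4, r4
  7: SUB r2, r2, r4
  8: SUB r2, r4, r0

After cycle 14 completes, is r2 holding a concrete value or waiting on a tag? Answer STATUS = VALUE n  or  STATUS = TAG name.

c1: issue SUB r4<-Add1 | r0:6,r1:8,r2:1,r3:2,r4:Add1
c2: issue ADD r1<-Add2 | r0:6,r1:Add2,r2:1,r3:2,r4:Add1
c3: CDB Add1=0; issue MUL r0<-Mul1 | r0:Mul1,r1:Add2,r2:1,r3:2,r4:0
c4: CDB Add2=3; issue ADD r4<-Add1 | r0:Mul1,r1:3,r2:1,r3:2,r4:Add1
c5: issue ADD r0<-Add2 | r0:Add2,r1:3,r2:1,r3:2,r4:Add1
c6: CDB Add1=2; issue ADD r0<-Add1 | r0:Add1,r1:3,r2:1,r3:2,r4:2
c7: CDB Add2=4; issue MUL r4<-Mul2 | r0:Add1,r1:3,r2:1,r3:2,r4:Mul2
c8: CDB Add1=5; issue SUB r2<-Add1 | r0:5,r1:3,r2:Add1,r3:2,r4:Mul2
c9: CDB Mul1=18; issue SUB r2<-Add2 | r0:5,r1:3,r2:Add2,r3:2,r4:Mul2
c10: - | r0:5,r1:3,r2:Add2,r3:2,r4:Mul2
c11: CDB Mul2=4 | r0:5,r1:3,r2:Add2,r3:2,r4:4
c12: - | r0:5,r1:3,r2:Add2,r3:2,r4:4
c13: CDB Add1=-3 | r0:5,r1:3,r2:Add2,r3:2,r4:4
c14: CDB Add2=-1 | r0:5,r1:3,r2:-1,r3:2,r4:4

STATUS = VALUE -1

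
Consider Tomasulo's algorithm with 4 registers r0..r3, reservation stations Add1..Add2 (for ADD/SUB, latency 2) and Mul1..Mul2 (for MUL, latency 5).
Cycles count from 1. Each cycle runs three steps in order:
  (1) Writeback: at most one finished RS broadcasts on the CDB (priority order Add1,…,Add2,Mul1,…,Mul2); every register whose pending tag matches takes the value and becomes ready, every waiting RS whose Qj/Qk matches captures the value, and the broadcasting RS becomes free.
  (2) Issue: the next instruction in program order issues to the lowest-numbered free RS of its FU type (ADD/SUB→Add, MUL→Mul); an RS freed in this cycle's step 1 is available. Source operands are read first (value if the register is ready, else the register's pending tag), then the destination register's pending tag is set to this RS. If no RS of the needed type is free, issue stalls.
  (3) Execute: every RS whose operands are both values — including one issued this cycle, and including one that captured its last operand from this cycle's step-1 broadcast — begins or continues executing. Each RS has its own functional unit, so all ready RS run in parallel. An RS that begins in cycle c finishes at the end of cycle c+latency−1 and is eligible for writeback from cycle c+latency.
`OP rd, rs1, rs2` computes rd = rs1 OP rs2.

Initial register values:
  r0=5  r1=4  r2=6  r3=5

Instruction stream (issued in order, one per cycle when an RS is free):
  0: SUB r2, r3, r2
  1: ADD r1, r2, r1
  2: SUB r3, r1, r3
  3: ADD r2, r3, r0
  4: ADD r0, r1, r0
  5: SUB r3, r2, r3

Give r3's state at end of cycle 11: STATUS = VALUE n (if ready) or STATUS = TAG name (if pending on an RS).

cycle 1: issue SUB r2<-Add1 // r0:5,r1:4,r2:Add1,r3:5
cycle 2: issue ADD r1<-Add2 // r0:5,r1:Add2,r2:Add1,r3:5
cycle 3: CDB Add1=-1; issue SUB r3<-Add1 // r0:5,r1:Add2,r2:-1,r3:Add1
cycle 4: stall // r0:5,r1:Add2,r2:-1,r3:Add1
cycle 5: CDB Add2=3; issue ADD r2<-Add2 // r0:5,r1:3,r2:Add2,r3:Add1
cycle 6: stall // r0:5,r1:3,r2:Add2,r3:Add1
cycle 7: CDB Add1=-2; issue ADD r0<-Add1 // r0:Add1,r1:3,r2:Add2,r3:-2
cycle 8: stall // r0:Add1,r1:3,r2:Add2,r3:-2
cycle 9: CDB Add1=8; issue SUB r3<-Add1 // r0:8,r1:3,r2:Add2,r3:Add1
cycle 10: CDB Add2=3 // r0:8,r1:3,r2:3,r3:Add1
cycle 11: - // r0:8,r1:3,r2:3,r3:Add1

STATUS = TAG Add1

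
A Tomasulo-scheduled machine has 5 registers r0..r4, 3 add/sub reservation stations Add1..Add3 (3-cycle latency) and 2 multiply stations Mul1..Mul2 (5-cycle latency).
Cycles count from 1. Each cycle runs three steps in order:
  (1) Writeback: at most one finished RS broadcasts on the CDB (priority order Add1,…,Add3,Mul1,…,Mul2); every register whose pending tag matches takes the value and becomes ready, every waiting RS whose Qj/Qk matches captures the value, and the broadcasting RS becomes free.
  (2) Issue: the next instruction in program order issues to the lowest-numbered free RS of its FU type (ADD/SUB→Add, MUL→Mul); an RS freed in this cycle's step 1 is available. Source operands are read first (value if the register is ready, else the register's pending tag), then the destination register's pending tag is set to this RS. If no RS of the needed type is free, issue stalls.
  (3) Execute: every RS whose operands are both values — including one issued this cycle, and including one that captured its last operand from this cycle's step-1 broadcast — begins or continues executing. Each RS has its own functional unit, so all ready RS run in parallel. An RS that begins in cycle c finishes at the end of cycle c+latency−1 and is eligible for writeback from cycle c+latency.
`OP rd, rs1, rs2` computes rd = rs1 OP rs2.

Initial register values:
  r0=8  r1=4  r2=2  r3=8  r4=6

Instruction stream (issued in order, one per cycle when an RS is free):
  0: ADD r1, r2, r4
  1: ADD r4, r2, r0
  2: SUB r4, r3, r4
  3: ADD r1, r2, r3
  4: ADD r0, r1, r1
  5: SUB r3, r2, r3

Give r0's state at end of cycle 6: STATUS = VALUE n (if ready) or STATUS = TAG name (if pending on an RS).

  c1: issue ADD r1<-Add1  regs: r0:8,r1:Add1,r2:2,r3:8,r4:6
  c2: issue ADD r4<-Add2  regs: r0:8,r1:Add1,r2:2,r3:8,r4:Add2
  c3: issue SUB r4<-Add3  regs: r0:8,r1:Add1,r2:2,r3:8,r4:Add3
  c4: CDB Add1=8; issue ADD r1<-Add1  regs: r0:8,r1:Add1,r2:2,r3:8,r4:Add3
  c5: CDB Add2=10; issue ADD r0<-Add2  regs: r0:Add2,r1:Add1,r2:2,r3:8,r4:Add3
  c6: stall  regs: r0:Add2,r1:Add1,r2:2,r3:8,r4:Add3

STATUS = TAG Add2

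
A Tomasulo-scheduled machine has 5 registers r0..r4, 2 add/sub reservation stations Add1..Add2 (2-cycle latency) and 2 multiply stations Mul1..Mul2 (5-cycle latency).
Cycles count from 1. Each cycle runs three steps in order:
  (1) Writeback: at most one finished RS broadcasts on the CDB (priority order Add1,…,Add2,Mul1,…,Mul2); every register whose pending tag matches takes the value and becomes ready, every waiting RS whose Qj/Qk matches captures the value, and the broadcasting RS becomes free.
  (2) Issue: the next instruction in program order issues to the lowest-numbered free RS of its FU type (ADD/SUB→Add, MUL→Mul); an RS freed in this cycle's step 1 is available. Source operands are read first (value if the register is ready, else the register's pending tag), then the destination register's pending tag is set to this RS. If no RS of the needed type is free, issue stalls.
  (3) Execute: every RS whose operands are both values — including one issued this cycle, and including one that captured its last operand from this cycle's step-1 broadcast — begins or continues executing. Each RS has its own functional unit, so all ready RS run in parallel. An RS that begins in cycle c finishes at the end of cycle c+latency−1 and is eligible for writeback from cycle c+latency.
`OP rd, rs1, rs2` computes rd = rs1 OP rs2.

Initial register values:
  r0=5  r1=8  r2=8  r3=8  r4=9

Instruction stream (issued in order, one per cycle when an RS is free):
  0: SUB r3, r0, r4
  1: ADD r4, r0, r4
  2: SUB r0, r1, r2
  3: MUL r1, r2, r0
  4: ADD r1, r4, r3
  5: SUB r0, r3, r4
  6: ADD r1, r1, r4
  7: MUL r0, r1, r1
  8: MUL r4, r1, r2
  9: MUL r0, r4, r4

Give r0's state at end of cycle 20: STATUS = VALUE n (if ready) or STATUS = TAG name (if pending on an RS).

STATUS = VALUE 36864

c1: issue SUB r3<-Add1 | r0:5,r1:8,r2:8,r3:Add1,r4:9
c2: issue ADD r4<-Add2 | r0:5,r1:8,r2:8,r3:Add1,r4:Add2
c3: CDB Add1=-4; issue SUB r0<-Add1 | r0:Add1,r1:8,r2:8,r3:-4,r4:Add2
c4: CDB Add2=14; issue MUL r1<-Mul1 | r0:Add1,r1:Mul1,r2:8,r3:-4,r4:14
c5: CDB Add1=0; issue ADD r1<-Add1 | r0:0,r1:Add1,r2:8,r3:-4,r4:14
c6: issue SUB r0<-Add2 | r0:Add2,r1:Add1,r2:8,r3:-4,r4:14
c7: CDB Add1=10; issue ADD r1<-Add1 | r0:Add2,r1:Add1,r2:8,r3:-4,r4:14
c8: CDB Add2=-18; issue MUL r0<-Mul2 | r0:Mul2,r1:Add1,r2:8,r3:-4,r4:14
c9: CDB Add1=24; stall | r0:Mul2,r1:24,r2:8,r3:-4,r4:14
c10: CDB Mul1=0; issue MUL r4<-Mul1 | r0:Mul2,r1:24,r2:8,r3:-4,r4:Mul1
c11: stall | r0:Mul2,r1:24,r2:8,r3:-4,r4:Mul1
c12: stall | r0:Mul2,r1:24,r2:8,r3:-4,r4:Mul1
c13: stall | r0:Mul2,r1:24,r2:8,r3:-4,r4:Mul1
c14: CDB Mul2=576; issue MUL r0<-Mul2 | r0:Mul2,r1:24,r2:8,r3:-4,r4:Mul1
c15: CDB Mul1=192 | r0:Mul2,r1:24,r2:8,r3:-4,r4:192
c16: - | r0:Mul2,r1:24,r2:8,r3:-4,r4:192
c17: - | r0:Mul2,r1:24,r2:8,r3:-4,r4:192
c18: - | r0:Mul2,r1:24,r2:8,r3:-4,r4:192
c19: - | r0:Mul2,r1:24,r2:8,r3:-4,r4:192
c20: CDB Mul2=36864 | r0:36864,r1:24,r2:8,r3:-4,r4:192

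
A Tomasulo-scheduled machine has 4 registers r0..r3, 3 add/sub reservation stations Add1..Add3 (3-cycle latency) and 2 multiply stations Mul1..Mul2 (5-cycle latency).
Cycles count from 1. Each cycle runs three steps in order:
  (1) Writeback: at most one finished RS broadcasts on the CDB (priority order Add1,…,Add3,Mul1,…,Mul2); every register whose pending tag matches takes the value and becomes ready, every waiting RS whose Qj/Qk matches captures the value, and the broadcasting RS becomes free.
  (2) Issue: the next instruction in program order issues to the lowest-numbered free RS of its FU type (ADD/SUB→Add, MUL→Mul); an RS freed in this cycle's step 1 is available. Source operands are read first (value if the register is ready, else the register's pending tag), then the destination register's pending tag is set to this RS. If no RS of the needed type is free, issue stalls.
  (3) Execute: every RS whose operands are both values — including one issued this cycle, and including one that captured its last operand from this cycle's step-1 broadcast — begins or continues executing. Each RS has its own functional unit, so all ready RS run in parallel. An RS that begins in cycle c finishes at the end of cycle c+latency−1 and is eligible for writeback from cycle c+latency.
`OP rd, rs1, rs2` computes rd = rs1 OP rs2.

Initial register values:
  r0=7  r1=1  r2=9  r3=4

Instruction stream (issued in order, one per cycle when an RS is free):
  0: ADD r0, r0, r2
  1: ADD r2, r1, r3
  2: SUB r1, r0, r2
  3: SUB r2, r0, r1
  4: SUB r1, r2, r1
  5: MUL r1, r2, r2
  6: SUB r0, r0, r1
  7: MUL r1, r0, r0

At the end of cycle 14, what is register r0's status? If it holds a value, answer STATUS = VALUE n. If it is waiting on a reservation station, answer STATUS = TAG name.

c1: issue ADD r0<-Add1 | r0:Add1,r1:1,r2:9,r3:4
c2: issue ADD r2<-Add2 | r0:Add1,r1:1,r2:Add2,r3:4
c3: issue SUB r1<-Add3 | r0:Add1,r1:Add3,r2:Add2,r3:4
c4: CDB Add1=16; issue SUB r2<-Add1 | r0:16,r1:Add3,r2:Add1,r3:4
c5: CDB Add2=5; issue SUB r1<-Add2 | r0:16,r1:Add2,r2:Add1,r3:4
c6: issue MUL r1<-Mul1 | r0:16,r1:Mul1,r2:Add1,r3:4
c7: stall | r0:16,r1:Mul1,r2:Add1,r3:4
c8: CDB Add3=11; issue SUB r0<-Add3 | r0:Add3,r1:Mul1,r2:Add1,r3:4
c9: issue MUL r1<-Mul2 | r0:Add3,r1:Mul2,r2:Add1,r3:4
c10: - | r0:Add3,r1:Mul2,r2:Add1,r3:4
c11: CDB Add1=5 | r0:Add3,r1:Mul2,r2:5,r3:4
c12: - | r0:Add3,r1:Mul2,r2:5,r3:4
c13: - | r0:Add3,r1:Mul2,r2:5,r3:4
c14: CDB Add2=-6 | r0:Add3,r1:Mul2,r2:5,r3:4

STATUS = TAG Add3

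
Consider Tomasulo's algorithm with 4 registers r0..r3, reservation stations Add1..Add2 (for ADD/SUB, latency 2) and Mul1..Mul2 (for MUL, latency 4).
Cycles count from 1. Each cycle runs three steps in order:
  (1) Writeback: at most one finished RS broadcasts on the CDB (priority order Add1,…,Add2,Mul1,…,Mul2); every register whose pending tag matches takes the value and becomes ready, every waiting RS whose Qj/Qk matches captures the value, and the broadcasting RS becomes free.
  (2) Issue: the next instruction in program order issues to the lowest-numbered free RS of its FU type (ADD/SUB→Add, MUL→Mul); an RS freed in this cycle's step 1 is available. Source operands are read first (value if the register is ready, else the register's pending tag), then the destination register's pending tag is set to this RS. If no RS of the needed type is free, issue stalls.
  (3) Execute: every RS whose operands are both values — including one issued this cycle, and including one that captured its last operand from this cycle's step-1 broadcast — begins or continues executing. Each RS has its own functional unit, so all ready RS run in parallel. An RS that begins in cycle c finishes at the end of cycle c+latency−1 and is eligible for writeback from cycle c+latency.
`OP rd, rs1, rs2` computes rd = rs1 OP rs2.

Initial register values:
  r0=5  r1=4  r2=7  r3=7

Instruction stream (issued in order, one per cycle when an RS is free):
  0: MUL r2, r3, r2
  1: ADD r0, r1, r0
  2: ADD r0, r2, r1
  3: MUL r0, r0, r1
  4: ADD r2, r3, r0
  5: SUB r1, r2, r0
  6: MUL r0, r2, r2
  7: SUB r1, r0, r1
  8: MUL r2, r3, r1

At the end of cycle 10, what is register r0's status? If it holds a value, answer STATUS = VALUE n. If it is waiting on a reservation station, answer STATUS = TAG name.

  c1: issue MUL r2<-Mul1  regs: r0:5,r1:4,r2:Mul1,r3:7
  c2: issue ADD r0<-Add1  regs: r0:Add1,r1:4,r2:Mul1,r3:7
  c3: issue ADD r0<-Add2  regs: r0:Add2,r1:4,r2:Mul1,r3:7
  c4: CDB Add1=9; issue MUL r0<-Mul2  regs: r0:Mul2,r1:4,r2:Mul1,r3:7
  c5: CDB Mul1=49; issue ADD r2<-Add1  regs: r0:Mul2,r1:4,r2:Add1,r3:7
  c6: stall  regs: r0:Mul2,r1:4,r2:Add1,r3:7
  c7: CDB Add2=53; issue SUB r1<-Add2  regs: r0:Mul2,r1:Add2,r2:Add1,r3:7
  c8: issue MUL r0<-Mul1  regs: r0:Mul1,r1:Add2,r2:Add1,r3:7
  c9: stall  regs: r0:Mul1,r1:Add2,r2:Add1,r3:7
  c10: stall  regs: r0:Mul1,r1:Add2,r2:Add1,r3:7

STATUS = TAG Mul1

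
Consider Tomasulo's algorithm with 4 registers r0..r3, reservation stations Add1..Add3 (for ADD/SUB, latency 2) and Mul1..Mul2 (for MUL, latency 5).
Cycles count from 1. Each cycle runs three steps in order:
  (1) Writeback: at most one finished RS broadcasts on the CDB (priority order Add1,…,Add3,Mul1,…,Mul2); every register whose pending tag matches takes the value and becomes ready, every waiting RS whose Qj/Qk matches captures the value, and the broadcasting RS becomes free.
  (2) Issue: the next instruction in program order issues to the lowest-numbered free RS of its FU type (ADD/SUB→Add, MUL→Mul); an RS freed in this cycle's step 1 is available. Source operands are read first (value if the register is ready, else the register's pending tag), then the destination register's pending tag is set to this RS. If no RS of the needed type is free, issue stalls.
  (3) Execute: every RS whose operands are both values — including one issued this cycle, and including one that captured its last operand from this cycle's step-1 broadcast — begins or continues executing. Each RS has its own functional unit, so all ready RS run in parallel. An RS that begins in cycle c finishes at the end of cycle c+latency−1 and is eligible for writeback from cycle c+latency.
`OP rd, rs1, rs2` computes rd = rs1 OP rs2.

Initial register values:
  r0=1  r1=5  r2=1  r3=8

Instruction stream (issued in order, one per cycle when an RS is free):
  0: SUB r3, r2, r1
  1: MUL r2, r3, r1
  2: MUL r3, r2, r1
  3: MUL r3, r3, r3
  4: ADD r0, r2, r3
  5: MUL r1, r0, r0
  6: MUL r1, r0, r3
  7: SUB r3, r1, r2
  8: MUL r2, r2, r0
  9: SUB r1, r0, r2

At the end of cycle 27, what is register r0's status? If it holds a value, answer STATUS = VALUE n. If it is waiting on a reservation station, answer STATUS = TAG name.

STATUS = VALUE 9980

cycle 1: issue SUB r3<-Add1 // r0:1,r1:5,r2:1,r3:Add1
cycle 2: issue MUL r2<-Mul1 // r0:1,r1:5,r2:Mul1,r3:Add1
cycle 3: CDB Add1=-4; issue MUL r3<-Mul2 // r0:1,r1:5,r2:Mul1,r3:Mul2
cycle 4: stall // r0:1,r1:5,r2:Mul1,r3:Mul2
cycle 5: stall // r0:1,r1:5,r2:Mul1,r3:Mul2
cycle 6: stall // r0:1,r1:5,r2:Mul1,r3:Mul2
cycle 7: stall // r0:1,r1:5,r2:Mul1,r3:Mul2
cycle 8: CDB Mul1=-20; issue MUL r3<-Mul1 // r0:1,r1:5,r2:-20,r3:Mul1
cycle 9: issue ADD r0<-Add1 // r0:Add1,r1:5,r2:-20,r3:Mul1
cycle 10: stall // r0:Add1,r1:5,r2:-20,r3:Mul1
cycle 11: stall // r0:Add1,r1:5,r2:-20,r3:Mul1
cycle 12: stall // r0:Add1,r1:5,r2:-20,r3:Mul1
cycle 13: CDB Mul2=-100; issue MUL r1<-Mul2 // r0:Add1,r1:Mul2,r2:-20,r3:Mul1
cycle 14: stall // r0:Add1,r1:Mul2,r2:-20,r3:Mul1
cycle 15: stall // r0:Add1,r1:Mul2,r2:-20,r3:Mul1
cycle 16: stall // r0:Add1,r1:Mul2,r2:-20,r3:Mul1
cycle 17: stall // r0:Add1,r1:Mul2,r2:-20,r3:Mul1
cycle 18: CDB Mul1=10000; issue MUL r1<-Mul1 // r0:Add1,r1:Mul1,r2:-20,r3:10000
cycle 19: issue SUB r3<-Add2 // r0:Add1,r1:Mul1,r2:-20,r3:Add2
cycle 20: CDB Add1=9980; stall // r0:9980,r1:Mul1,r2:-20,r3:Add2
cycle 21: stall // r0:9980,r1:Mul1,r2:-20,r3:Add2
cycle 22: stall // r0:9980,r1:Mul1,r2:-20,r3:Add2
cycle 23: stall // r0:9980,r1:Mul1,r2:-20,r3:Add2
cycle 24: stall // r0:9980,r1:Mul1,r2:-20,r3:Add2
cycle 25: CDB Mul1=99800000; issue MUL r2<-Mul1 // r0:9980,r1:99800000,r2:Mul1,r3:Add2
cycle 26: CDB Mul2=99600400; issue SUB r1<-Add1 // r0:9980,r1:Add1,r2:Mul1,r3:Add2
cycle 27: CDB Add2=99800020 // r0:9980,r1:Add1,r2:Mul1,r3:99800020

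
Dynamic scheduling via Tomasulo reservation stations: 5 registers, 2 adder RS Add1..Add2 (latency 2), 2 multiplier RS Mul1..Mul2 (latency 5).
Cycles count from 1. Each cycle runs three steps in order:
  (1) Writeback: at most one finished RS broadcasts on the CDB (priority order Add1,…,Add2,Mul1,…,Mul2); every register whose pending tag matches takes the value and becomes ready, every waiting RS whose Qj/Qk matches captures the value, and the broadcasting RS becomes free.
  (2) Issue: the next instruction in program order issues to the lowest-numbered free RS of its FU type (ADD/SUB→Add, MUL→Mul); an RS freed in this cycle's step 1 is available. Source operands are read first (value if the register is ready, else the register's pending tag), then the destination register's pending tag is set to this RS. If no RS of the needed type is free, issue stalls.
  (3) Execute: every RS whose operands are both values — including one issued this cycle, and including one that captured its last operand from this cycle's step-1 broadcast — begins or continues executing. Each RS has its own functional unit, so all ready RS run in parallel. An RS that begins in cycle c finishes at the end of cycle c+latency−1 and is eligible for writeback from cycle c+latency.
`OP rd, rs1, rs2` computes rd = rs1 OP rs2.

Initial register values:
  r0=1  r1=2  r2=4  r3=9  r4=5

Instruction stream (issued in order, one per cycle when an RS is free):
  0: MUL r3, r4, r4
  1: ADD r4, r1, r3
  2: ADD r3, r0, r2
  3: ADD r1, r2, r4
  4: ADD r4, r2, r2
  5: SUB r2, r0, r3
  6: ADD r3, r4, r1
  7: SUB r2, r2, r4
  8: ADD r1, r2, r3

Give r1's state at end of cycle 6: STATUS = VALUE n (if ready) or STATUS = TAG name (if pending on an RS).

cycle 1: issue MUL r3<-Mul1 // r0:1,r1:2,r2:4,r3:Mul1,r4:5
cycle 2: issue ADD r4<-Add1 // r0:1,r1:2,r2:4,r3:Mul1,r4:Add1
cycle 3: issue ADD r3<-Add2 // r0:1,r1:2,r2:4,r3:Add2,r4:Add1
cycle 4: stall // r0:1,r1:2,r2:4,r3:Add2,r4:Add1
cycle 5: CDB Add2=5; issue ADD r1<-Add2 // r0:1,r1:Add2,r2:4,r3:5,r4:Add1
cycle 6: CDB Mul1=25; stall // r0:1,r1:Add2,r2:4,r3:5,r4:Add1

STATUS = TAG Add2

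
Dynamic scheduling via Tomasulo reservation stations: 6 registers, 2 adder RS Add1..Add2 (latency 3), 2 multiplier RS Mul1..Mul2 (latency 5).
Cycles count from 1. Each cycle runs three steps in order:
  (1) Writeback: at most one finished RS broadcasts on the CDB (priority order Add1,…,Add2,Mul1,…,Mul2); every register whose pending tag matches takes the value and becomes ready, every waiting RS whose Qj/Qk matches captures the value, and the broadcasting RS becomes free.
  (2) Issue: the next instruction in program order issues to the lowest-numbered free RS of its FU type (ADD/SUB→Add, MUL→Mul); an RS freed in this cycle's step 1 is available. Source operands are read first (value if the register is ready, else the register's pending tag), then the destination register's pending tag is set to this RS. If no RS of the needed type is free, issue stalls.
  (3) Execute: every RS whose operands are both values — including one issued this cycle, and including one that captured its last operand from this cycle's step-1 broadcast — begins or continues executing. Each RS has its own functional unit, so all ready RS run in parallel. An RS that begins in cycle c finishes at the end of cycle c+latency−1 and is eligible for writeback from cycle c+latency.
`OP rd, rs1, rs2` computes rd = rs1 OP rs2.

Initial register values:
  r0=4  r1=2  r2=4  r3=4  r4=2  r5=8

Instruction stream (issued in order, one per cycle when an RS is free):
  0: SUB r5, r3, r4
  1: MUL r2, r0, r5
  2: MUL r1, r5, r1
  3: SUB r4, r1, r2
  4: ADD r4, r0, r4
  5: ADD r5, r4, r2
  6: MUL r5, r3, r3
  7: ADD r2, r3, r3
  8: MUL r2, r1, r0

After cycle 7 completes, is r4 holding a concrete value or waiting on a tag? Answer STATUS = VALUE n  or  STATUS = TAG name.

STATUS = TAG Add2

c1: issue SUB r5<-Add1 | r0:4,r1:2,r2:4,r3:4,r4:2,r5:Add1
c2: issue MUL r2<-Mul1 | r0:4,r1:2,r2:Mul1,r3:4,r4:2,r5:Add1
c3: issue MUL r1<-Mul2 | r0:4,r1:Mul2,r2:Mul1,r3:4,r4:2,r5:Add1
c4: CDB Add1=2; issue SUB r4<-Add1 | r0:4,r1:Mul2,r2:Mul1,r3:4,r4:Add1,r5:2
c5: issue ADD r4<-Add2 | r0:4,r1:Mul2,r2:Mul1,r3:4,r4:Add2,r5:2
c6: stall | r0:4,r1:Mul2,r2:Mul1,r3:4,r4:Add2,r5:2
c7: stall | r0:4,r1:Mul2,r2:Mul1,r3:4,r4:Add2,r5:2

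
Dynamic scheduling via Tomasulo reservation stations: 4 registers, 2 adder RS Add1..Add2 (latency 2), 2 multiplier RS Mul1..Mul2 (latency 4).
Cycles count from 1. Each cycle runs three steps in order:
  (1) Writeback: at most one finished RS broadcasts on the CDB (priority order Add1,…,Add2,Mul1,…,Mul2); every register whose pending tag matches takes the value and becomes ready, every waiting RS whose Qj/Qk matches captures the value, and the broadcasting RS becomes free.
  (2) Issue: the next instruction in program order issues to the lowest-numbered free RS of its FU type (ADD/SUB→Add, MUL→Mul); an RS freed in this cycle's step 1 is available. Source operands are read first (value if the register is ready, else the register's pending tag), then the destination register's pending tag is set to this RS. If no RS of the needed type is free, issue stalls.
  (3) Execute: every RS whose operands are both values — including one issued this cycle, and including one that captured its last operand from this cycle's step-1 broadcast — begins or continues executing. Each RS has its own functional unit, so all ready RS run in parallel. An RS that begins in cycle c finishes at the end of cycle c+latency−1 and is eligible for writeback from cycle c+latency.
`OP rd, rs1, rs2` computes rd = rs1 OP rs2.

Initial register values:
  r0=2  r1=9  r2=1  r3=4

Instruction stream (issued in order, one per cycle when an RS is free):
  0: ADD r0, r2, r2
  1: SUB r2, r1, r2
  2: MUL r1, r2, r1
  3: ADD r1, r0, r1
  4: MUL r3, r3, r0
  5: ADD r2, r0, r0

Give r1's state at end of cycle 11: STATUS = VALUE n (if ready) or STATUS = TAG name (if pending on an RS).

STATUS = VALUE 74

cycle 1: issue ADD r0<-Add1 // r0:Add1,r1:9,r2:1,r3:4
cycle 2: issue SUB r2<-Add2 // r0:Add1,r1:9,r2:Add2,r3:4
cycle 3: CDB Add1=2; issue MUL r1<-Mul1 // r0:2,r1:Mul1,r2:Add2,r3:4
cycle 4: CDB Add2=8; issue ADD r1<-Add1 // r0:2,r1:Add1,r2:8,r3:4
cycle 5: issue MUL r3<-Mul2 // r0:2,r1:Add1,r2:8,r3:Mul2
cycle 6: issue ADD r2<-Add2 // r0:2,r1:Add1,r2:Add2,r3:Mul2
cycle 7: - // r0:2,r1:Add1,r2:Add2,r3:Mul2
cycle 8: CDB Add2=4 // r0:2,r1:Add1,r2:4,r3:Mul2
cycle 9: CDB Mul1=72 // r0:2,r1:Add1,r2:4,r3:Mul2
cycle 10: CDB Mul2=8 // r0:2,r1:Add1,r2:4,r3:8
cycle 11: CDB Add1=74 // r0:2,r1:74,r2:4,r3:8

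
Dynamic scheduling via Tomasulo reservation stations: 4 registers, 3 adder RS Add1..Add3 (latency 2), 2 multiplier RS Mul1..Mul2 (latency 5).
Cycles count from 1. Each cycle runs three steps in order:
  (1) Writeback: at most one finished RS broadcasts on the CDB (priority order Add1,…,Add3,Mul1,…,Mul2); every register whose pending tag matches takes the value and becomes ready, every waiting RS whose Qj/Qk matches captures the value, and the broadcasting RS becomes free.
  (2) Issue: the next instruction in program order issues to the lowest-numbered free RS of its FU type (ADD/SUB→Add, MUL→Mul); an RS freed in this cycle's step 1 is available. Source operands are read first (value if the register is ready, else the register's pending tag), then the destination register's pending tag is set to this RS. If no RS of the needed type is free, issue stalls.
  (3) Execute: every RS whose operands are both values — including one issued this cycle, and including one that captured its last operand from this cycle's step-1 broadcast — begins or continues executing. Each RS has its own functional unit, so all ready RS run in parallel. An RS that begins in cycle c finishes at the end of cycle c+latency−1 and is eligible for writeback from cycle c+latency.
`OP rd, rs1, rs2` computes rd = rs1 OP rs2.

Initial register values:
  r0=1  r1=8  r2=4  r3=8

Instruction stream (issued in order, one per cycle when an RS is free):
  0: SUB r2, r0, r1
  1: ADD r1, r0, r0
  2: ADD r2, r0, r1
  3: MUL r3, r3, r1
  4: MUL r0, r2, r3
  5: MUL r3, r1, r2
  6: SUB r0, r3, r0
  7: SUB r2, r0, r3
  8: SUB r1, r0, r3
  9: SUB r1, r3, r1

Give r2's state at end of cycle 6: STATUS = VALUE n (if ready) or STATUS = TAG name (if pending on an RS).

STATUS = VALUE 3

c1: issue SUB r2<-Add1 | r0:1,r1:8,r2:Add1,r3:8
c2: issue ADD r1<-Add2 | r0:1,r1:Add2,r2:Add1,r3:8
c3: CDB Add1=-7; issue ADD r2<-Add1 | r0:1,r1:Add2,r2:Add1,r3:8
c4: CDB Add2=2; issue MUL r3<-Mul1 | r0:1,r1:2,r2:Add1,r3:Mul1
c5: issue MUL r0<-Mul2 | r0:Mul2,r1:2,r2:Add1,r3:Mul1
c6: CDB Add1=3; stall | r0:Mul2,r1:2,r2:3,r3:Mul1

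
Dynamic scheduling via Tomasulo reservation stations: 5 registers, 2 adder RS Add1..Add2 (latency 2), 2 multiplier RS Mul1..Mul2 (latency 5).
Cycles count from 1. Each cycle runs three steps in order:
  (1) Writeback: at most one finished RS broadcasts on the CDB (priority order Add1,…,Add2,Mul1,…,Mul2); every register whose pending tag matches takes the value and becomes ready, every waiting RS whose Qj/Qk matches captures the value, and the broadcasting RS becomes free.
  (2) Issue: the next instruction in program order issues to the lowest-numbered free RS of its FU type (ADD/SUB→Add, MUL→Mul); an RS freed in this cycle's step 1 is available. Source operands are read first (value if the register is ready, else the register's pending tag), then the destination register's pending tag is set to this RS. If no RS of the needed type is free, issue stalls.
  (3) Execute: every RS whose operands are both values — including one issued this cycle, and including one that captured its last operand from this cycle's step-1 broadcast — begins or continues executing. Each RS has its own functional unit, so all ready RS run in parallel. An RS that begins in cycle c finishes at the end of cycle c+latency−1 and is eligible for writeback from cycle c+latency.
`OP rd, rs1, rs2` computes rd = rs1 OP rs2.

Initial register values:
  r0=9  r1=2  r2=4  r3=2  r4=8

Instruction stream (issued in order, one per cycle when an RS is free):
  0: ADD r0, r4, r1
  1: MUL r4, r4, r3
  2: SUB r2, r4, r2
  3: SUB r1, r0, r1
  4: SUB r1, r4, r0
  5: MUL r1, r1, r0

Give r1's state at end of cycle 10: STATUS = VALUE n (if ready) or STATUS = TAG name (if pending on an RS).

STATUS = TAG Mul1

  c1: issue ADD r0<-Add1  regs: r0:Add1,r1:2,r2:4,r3:2,r4:8
  c2: issue MUL r4<-Mul1  regs: r0:Add1,r1:2,r2:4,r3:2,r4:Mul1
  c3: CDB Add1=10; issue SUB r2<-Add1  regs: r0:10,r1:2,r2:Add1,r3:2,r4:Mul1
  c4: issue SUB r1<-Add2  regs: r0:10,r1:Add2,r2:Add1,r3:2,r4:Mul1
  c5: stall  regs: r0:10,r1:Add2,r2:Add1,r3:2,r4:Mul1
  c6: CDB Add2=8; issue SUB r1<-Add2  regs: r0:10,r1:Add2,r2:Add1,r3:2,r4:Mul1
  c7: CDB Mul1=16; issue MUL r1<-Mul1  regs: r0:10,r1:Mul1,r2:Add1,r3:2,r4:16
  c8: -  regs: r0:10,r1:Mul1,r2:Add1,r3:2,r4:16
  c9: CDB Add1=12  regs: r0:10,r1:Mul1,r2:12,r3:2,r4:16
  c10: CDB Add2=6  regs: r0:10,r1:Mul1,r2:12,r3:2,r4:16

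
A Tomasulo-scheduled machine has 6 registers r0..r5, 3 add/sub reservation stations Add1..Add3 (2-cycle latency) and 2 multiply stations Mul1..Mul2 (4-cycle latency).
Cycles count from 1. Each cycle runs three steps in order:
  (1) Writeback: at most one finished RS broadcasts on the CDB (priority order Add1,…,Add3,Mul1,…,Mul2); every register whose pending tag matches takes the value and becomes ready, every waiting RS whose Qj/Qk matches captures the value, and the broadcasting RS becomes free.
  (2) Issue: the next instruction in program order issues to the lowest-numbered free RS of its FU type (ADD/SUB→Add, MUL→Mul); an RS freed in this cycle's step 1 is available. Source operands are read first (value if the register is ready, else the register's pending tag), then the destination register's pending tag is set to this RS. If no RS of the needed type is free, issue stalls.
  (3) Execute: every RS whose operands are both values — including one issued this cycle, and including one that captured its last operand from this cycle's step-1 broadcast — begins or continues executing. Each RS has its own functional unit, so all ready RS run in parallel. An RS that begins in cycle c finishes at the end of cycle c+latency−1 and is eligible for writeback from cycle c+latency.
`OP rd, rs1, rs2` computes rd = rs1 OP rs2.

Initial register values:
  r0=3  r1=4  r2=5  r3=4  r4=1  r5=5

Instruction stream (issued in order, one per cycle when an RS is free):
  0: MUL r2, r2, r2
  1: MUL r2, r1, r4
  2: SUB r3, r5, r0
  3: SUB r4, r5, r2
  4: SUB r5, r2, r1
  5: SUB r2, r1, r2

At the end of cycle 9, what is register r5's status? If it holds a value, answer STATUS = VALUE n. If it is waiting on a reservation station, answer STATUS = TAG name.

  c1: issue MUL r2<-Mul1  regs: r0:3,r1:4,r2:Mul1,r3:4,r4:1,r5:5
  c2: issue MUL r2<-Mul2  regs: r0:3,r1:4,r2:Mul2,r3:4,r4:1,r5:5
  c3: issue SUB r3<-Add1  regs: r0:3,r1:4,r2:Mul2,r3:Add1,r4:1,r5:5
  c4: issue SUB r4<-Add2  regs: r0:3,r1:4,r2:Mul2,r3:Add1,r4:Add2,r5:5
  c5: CDB Add1=2; issue SUB r5<-Add1  regs: r0:3,r1:4,r2:Mul2,r3:2,r4:Add2,r5:Add1
  c6: CDB Mul1=25; issue SUB r2<-Add3  regs: r0:3,r1:4,r2:Add3,r3:2,r4:Add2,r5:Add1
  c7: CDB Mul2=4  regs: r0:3,r1:4,r2:Add3,r3:2,r4:Add2,r5:Add1
  c8: -  regs: r0:3,r1:4,r2:Add3,r3:2,r4:Add2,r5:Add1
  c9: CDB Add1=0  regs: r0:3,r1:4,r2:Add3,r3:2,r4:Add2,r5:0

STATUS = VALUE 0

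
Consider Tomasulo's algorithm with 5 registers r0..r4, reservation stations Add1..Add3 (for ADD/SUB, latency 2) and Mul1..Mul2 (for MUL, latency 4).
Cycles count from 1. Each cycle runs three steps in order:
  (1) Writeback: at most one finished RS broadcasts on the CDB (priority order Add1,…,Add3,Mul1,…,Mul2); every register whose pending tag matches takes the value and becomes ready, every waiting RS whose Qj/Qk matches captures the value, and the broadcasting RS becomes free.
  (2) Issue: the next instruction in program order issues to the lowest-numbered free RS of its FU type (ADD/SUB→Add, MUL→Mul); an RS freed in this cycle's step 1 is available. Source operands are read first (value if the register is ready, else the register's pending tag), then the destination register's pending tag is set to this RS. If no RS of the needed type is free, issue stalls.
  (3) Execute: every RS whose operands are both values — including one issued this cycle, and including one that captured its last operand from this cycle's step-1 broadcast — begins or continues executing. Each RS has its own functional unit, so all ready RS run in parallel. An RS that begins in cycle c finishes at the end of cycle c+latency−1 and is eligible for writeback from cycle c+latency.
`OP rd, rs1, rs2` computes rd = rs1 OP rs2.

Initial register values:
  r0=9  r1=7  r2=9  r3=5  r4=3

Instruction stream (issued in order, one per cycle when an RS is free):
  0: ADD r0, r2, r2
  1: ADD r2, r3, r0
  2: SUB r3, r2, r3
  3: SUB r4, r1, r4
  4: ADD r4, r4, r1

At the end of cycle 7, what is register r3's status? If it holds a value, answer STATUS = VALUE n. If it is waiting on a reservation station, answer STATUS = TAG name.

c1: issue ADD r0<-Add1 | r0:Add1,r1:7,r2:9,r3:5,r4:3
c2: issue ADD r2<-Add2 | r0:Add1,r1:7,r2:Add2,r3:5,r4:3
c3: CDB Add1=18; issue SUB r3<-Add1 | r0:18,r1:7,r2:Add2,r3:Add1,r4:3
c4: issue SUB r4<-Add3 | r0:18,r1:7,r2:Add2,r3:Add1,r4:Add3
c5: CDB Add2=23; issue ADD r4<-Add2 | r0:18,r1:7,r2:23,r3:Add1,r4:Add2
c6: CDB Add3=4 | r0:18,r1:7,r2:23,r3:Add1,r4:Add2
c7: CDB Add1=18 | r0:18,r1:7,r2:23,r3:18,r4:Add2

STATUS = VALUE 18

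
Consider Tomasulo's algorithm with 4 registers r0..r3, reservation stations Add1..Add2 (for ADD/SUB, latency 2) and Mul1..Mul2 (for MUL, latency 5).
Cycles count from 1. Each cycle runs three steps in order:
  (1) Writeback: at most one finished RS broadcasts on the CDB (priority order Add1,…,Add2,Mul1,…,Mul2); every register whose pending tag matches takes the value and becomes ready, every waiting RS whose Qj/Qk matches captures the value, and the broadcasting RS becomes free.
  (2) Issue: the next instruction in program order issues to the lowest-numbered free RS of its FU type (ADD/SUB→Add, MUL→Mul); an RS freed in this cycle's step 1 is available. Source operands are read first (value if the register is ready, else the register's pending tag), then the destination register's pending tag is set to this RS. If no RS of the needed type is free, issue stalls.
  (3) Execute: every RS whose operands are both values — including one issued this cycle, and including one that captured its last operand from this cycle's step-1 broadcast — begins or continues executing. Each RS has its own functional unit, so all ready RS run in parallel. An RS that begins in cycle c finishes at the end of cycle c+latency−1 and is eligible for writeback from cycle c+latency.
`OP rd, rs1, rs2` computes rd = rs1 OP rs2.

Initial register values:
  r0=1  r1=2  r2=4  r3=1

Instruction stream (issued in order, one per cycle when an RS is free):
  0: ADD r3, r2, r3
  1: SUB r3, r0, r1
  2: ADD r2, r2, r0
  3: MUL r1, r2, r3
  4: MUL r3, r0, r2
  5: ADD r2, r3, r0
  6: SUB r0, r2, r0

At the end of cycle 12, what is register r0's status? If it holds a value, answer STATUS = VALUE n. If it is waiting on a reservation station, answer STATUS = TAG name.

STATUS = TAG Add2

  c1: issue ADD r3<-Add1  regs: r0:1,r1:2,r2:4,r3:Add1
  c2: issue SUB r3<-Add2  regs: r0:1,r1:2,r2:4,r3:Add2
  c3: CDB Add1=5; issue ADD r2<-Add1  regs: r0:1,r1:2,r2:Add1,r3:Add2
  c4: CDB Add2=-1; issue MUL r1<-Mul1  regs: r0:1,r1:Mul1,r2:Add1,r3:-1
  c5: CDB Add1=5; issue MUL r3<-Mul2  regs: r0:1,r1:Mul1,r2:5,r3:Mul2
  c6: issue ADD r2<-Add1  regs: r0:1,r1:Mul1,r2:Add1,r3:Mul2
  c7: issue SUB r0<-Add2  regs: r0:Add2,r1:Mul1,r2:Add1,r3:Mul2
  c8: -  regs: r0:Add2,r1:Mul1,r2:Add1,r3:Mul2
  c9: -  regs: r0:Add2,r1:Mul1,r2:Add1,r3:Mul2
  c10: CDB Mul1=-5  regs: r0:Add2,r1:-5,r2:Add1,r3:Mul2
  c11: CDB Mul2=5  regs: r0:Add2,r1:-5,r2:Add1,r3:5
  c12: -  regs: r0:Add2,r1:-5,r2:Add1,r3:5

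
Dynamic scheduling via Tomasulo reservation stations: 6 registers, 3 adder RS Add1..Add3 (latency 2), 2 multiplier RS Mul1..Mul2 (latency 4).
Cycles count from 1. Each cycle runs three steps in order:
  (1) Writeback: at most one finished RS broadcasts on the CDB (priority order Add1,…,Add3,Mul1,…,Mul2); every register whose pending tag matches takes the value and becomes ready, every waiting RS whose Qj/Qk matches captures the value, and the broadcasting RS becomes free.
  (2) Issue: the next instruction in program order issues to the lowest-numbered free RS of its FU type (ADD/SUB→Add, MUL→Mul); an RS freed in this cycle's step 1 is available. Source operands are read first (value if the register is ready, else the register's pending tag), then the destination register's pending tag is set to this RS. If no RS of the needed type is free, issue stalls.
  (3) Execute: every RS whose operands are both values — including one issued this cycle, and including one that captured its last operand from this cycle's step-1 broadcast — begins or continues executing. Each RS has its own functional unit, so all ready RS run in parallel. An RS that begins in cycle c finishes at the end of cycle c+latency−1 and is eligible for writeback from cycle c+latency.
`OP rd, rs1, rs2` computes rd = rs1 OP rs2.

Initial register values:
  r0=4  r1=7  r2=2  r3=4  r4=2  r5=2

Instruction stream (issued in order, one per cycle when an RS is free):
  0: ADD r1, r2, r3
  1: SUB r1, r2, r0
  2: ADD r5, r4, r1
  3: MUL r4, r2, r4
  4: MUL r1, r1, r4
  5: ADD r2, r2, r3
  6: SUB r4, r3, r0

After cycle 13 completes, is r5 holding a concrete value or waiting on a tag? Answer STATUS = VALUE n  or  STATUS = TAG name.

STATUS = VALUE 0

c1: issue ADD r1<-Add1 | r0:4,r1:Add1,r2:2,r3:4,r4:2,r5:2
c2: issue SUB r1<-Add2 | r0:4,r1:Add2,r2:2,r3:4,r4:2,r5:2
c3: CDB Add1=6; issue ADD r5<-Add1 | r0:4,r1:Add2,r2:2,r3:4,r4:2,r5:Add1
c4: CDB Add2=-2; issue MUL r4<-Mul1 | r0:4,r1:-2,r2:2,r3:4,r4:Mul1,r5:Add1
c5: issue MUL r1<-Mul2 | r0:4,r1:Mul2,r2:2,r3:4,r4:Mul1,r5:Add1
c6: CDB Add1=0; issue ADD r2<-Add1 | r0:4,r1:Mul2,r2:Add1,r3:4,r4:Mul1,r5:0
c7: issue SUB r4<-Add2 | r0:4,r1:Mul2,r2:Add1,r3:4,r4:Add2,r5:0
c8: CDB Add1=6 | r0:4,r1:Mul2,r2:6,r3:4,r4:Add2,r5:0
c9: CDB Add2=0 | r0:4,r1:Mul2,r2:6,r3:4,r4:0,r5:0
c10: CDB Mul1=4 | r0:4,r1:Mul2,r2:6,r3:4,r4:0,r5:0
c11: - | r0:4,r1:Mul2,r2:6,r3:4,r4:0,r5:0
c12: - | r0:4,r1:Mul2,r2:6,r3:4,r4:0,r5:0
c13: - | r0:4,r1:Mul2,r2:6,r3:4,r4:0,r5:0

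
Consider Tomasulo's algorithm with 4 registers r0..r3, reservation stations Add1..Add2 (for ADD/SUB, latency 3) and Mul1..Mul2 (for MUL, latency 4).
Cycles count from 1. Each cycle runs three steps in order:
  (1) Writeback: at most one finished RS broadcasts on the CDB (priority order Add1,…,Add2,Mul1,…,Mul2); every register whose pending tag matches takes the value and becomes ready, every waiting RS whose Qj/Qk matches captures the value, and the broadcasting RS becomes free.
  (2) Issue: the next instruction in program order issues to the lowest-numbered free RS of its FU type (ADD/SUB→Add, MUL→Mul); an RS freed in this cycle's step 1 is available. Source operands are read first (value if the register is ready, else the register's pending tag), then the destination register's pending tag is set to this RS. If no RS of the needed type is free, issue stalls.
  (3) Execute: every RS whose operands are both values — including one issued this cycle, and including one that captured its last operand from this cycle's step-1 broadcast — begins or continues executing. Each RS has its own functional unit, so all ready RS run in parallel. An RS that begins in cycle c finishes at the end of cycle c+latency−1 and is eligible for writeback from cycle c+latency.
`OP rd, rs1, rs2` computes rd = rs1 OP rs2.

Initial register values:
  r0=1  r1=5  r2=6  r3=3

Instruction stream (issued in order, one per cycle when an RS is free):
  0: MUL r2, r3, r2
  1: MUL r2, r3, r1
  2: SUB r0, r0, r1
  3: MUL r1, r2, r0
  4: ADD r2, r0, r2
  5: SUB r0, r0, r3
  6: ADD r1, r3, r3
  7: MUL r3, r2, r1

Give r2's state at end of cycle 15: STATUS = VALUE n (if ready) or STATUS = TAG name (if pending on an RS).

c1: issue MUL r2<-Mul1 | r0:1,r1:5,r2:Mul1,r3:3
c2: issue MUL r2<-Mul2 | r0:1,r1:5,r2:Mul2,r3:3
c3: issue SUB r0<-Add1 | r0:Add1,r1:5,r2:Mul2,r3:3
c4: stall | r0:Add1,r1:5,r2:Mul2,r3:3
c5: CDB Mul1=18; issue MUL r1<-Mul1 | r0:Add1,r1:Mul1,r2:Mul2,r3:3
c6: CDB Add1=-4; issue ADD r2<-Add1 | r0:-4,r1:Mul1,r2:Add1,r3:3
c7: CDB Mul2=15; issue SUB r0<-Add2 | r0:Add2,r1:Mul1,r2:Add1,r3:3
c8: stall | r0:Add2,r1:Mul1,r2:Add1,r3:3
c9: stall | r0:Add2,r1:Mul1,r2:Add1,r3:3
c10: CDB Add1=11; issue ADD r1<-Add1 | r0:Add2,r1:Add1,r2:11,r3:3
c11: CDB Add2=-7; issue MUL r3<-Mul2 | r0:-7,r1:Add1,r2:11,r3:Mul2
c12: CDB Mul1=-60 | r0:-7,r1:Add1,r2:11,r3:Mul2
c13: CDB Add1=6 | r0:-7,r1:6,r2:11,r3:Mul2
c14: - | r0:-7,r1:6,r2:11,r3:Mul2
c15: - | r0:-7,r1:6,r2:11,r3:Mul2

STATUS = VALUE 11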